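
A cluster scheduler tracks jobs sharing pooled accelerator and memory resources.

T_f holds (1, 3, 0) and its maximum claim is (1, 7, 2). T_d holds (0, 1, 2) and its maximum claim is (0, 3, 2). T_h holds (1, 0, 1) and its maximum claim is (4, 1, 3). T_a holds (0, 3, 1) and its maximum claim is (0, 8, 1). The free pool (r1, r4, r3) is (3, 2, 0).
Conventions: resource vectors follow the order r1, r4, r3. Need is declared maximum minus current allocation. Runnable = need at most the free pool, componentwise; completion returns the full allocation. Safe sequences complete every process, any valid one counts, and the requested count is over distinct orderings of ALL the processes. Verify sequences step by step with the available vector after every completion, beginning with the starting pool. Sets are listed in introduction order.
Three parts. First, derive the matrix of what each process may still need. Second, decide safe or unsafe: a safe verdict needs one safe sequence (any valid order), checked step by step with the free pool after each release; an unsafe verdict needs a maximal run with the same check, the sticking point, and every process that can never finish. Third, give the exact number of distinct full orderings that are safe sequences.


(1) Need matrix, components ordered r1, r4, r3:
  T_f: (0, 4, 2)
  T_d: (0, 2, 0)
  T_h: (3, 1, 2)
  T_a: (0, 5, 0)
(2) The state is UNSAFE.
Key observation: even finishing T_d, T_h leaves just (4, 3, 3) free — too little r4 for any of the remaining processes.
Going as far as possible: T_d, T_h; after that, nothing fits. Step-by-step check:
  pool = (3, 2, 0)
  T_d: need (0, 2, 0) fits (3, 2, 0); releases (0, 1, 2), pool now (3, 3, 2)
  T_h: need (3, 1, 2) fits (3, 3, 2); releases (1, 0, 1), pool now (4, 3, 3)
  T_f cannot run: need (0, 4, 2) vs free (4, 3, 3) (insufficient r4)
  T_a cannot run: need (0, 5, 0) vs free (4, 3, 3) (insufficient r4)
Never able to finish: T_f and T_a.
(3) The exact count: 0 of the possible complete orderings are safe sequences.


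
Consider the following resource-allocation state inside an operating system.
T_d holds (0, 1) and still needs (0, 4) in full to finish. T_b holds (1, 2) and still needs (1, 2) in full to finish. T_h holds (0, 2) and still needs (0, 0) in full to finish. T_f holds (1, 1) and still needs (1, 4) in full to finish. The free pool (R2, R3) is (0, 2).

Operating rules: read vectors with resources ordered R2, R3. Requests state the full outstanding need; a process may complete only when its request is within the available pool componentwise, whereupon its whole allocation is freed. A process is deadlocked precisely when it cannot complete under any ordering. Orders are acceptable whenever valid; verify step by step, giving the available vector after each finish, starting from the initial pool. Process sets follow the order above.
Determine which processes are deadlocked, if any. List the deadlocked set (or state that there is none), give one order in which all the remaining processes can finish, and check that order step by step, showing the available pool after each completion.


Deadlocked: T_b and T_f.
Key observation: T_h, T_d can finish, but then (0, 5) is all there is, and the blocked group's R2 demands exceed it.
One completion order for the rest: T_h, T_d. Walking it through:
  pool = (0, 2)
  run T_h (needs (0, 0), free (0, 2)); after release of (0, 2) the pool is (0, 4)
  run T_d (needs (0, 4), free (0, 4)); after release of (0, 1) the pool is (0, 5)
The blocked processes can never fit:
  T_b cannot run: need (1, 2) vs free (0, 5) (insufficient R2)
  T_f cannot run: need (1, 4) vs free (0, 5) (insufficient R2)


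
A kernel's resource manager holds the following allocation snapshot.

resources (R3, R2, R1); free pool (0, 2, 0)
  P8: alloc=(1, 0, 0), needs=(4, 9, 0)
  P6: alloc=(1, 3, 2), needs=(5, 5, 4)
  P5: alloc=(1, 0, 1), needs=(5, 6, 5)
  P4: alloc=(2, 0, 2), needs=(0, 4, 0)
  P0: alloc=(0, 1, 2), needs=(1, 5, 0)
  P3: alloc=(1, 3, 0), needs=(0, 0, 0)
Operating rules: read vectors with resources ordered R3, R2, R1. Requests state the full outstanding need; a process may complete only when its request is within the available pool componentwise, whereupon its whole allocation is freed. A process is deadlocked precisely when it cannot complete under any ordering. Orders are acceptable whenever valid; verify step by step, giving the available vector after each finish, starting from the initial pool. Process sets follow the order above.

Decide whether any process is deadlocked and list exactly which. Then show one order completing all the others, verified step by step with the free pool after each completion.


Deadlocked set: P8, P6 and P5.
Key observation: after P3, P4, P0 complete, (3, 6, 4) is the best the pool ever gets, yet each leftover process wants more R3.
A valid finishing order for the others: P3, P4, P0. Verifying each step:
  pool = (0, 2, 0)
  P3: need (0, 0, 0) fits (0, 2, 0); releases (1, 3, 0), pool now (1, 5, 0)
  P4: need (0, 4, 0) fits (1, 5, 0); releases (2, 0, 2), pool now (3, 5, 2)
  P0: need (1, 5, 0) fits (3, 5, 2); releases (0, 1, 2), pool now (3, 6, 4)
None of the blocked processes ever fits:
  blocked: P8 wants (4, 9, 0), pool (3, 6, 4) — not enough R3 and R2
  blocked: P6 wants (5, 5, 4), pool (3, 6, 4) — not enough R3
  blocked: P5 wants (5, 6, 5), pool (3, 6, 4) — not enough R3 and R1


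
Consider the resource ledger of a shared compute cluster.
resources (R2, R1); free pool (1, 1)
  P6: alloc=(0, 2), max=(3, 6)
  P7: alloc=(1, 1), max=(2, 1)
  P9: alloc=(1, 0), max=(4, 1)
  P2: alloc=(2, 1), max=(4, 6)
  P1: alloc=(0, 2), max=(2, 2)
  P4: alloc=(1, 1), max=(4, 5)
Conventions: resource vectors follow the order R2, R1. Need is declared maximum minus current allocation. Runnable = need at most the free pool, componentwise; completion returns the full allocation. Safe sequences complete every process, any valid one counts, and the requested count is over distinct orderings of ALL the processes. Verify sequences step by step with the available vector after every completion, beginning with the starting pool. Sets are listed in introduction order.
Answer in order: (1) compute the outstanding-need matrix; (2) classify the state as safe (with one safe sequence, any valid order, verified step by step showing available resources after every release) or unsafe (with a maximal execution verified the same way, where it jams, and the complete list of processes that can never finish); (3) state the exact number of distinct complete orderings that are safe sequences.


(1) Need matrix, components ordered R2, R1:
  P6: (3, 4)
  P7: (1, 0)
  P9: (3, 1)
  P2: (2, 5)
  P1: (2, 0)
  P4: (3, 4)
(2) UNSAFE — no complete ordering exists.
Key observation: after P7, P1 the pool peaks at (2, 4), and each blocked process is short somewhere: P6 on R2; P9 on R2; P2 on R1; P4 on R2.
A maximal execution: P7, P1 — then nothing else fits. Verifying each step:
  pool = (1, 1)
  P7 needs (1, 0) <= (1, 1) -> finishes; pool += (1, 1) = (2, 2)
  P1 needs (2, 0) <= (2, 2) -> finishes; pool += (0, 2) = (2, 4)
  blocked: P6 wants (3, 4), pool (2, 4) — not enough R2
  blocked: P9 wants (3, 1), pool (2, 4) — not enough R2
  blocked: P2 wants (2, 5), pool (2, 4) — not enough R1
  blocked: P4 wants (3, 4), pool (2, 4) — not enough R2
Permanently blocked: P6, P9, P2 and P4.
(3) Exactly 0 of the possible complete orderings are safe sequences.


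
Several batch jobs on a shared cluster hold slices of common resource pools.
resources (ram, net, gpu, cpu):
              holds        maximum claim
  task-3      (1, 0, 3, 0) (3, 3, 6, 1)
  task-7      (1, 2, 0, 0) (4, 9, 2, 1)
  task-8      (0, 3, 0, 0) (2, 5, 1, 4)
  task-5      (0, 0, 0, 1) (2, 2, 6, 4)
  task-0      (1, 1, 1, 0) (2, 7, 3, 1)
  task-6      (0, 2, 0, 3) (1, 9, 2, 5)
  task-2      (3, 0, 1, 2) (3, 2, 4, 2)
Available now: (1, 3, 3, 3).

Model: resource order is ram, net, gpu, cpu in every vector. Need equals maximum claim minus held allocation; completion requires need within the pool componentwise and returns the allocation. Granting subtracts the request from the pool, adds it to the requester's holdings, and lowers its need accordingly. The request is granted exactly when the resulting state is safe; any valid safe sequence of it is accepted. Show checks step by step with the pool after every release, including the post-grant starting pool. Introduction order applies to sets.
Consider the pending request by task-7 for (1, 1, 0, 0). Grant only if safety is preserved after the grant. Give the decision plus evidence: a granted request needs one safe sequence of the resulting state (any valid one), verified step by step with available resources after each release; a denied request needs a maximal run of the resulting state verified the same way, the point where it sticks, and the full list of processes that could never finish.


DENY — the pretend-granted state is unsafe.
Key observation: even finishing task-2, task-8, task-3, task-5 leaves just (4, 5, 7, 6) free — too little net for any of the remaining processes.
After a pretend grant, a maximal execution: task-2, task-8, task-3, task-5 — then nothing else fits. Step-by-step check:
  pool = (0, 2, 3, 3)
  task-2: need (0, 2, 3, 0) fits (0, 2, 3, 3); releases (3, 0, 1, 2), pool now (3, 2, 4, 5)
  task-8: need (2, 2, 1, 4) fits (3, 2, 4, 5); releases (0, 3, 0, 0), pool now (3, 5, 4, 5)
  task-3: need (2, 3, 3, 1) fits (3, 5, 4, 5); releases (1, 0, 3, 0), pool now (4, 5, 7, 5)
  task-5: need (2, 2, 6, 3) fits (4, 5, 7, 5); releases (0, 0, 0, 1), pool now (4, 5, 7, 6)
  task-7 cannot run: need (2, 6, 2, 1) vs free (4, 5, 7, 6) (insufficient net)
  task-0 cannot run: need (1, 6, 2, 1) vs free (4, 5, 7, 6) (insufficient net)
  task-6 cannot run: need (1, 7, 2, 2) vs free (4, 5, 7, 6) (insufficient net)
Processes that could never finish after the grant: task-7, task-0 and task-6.


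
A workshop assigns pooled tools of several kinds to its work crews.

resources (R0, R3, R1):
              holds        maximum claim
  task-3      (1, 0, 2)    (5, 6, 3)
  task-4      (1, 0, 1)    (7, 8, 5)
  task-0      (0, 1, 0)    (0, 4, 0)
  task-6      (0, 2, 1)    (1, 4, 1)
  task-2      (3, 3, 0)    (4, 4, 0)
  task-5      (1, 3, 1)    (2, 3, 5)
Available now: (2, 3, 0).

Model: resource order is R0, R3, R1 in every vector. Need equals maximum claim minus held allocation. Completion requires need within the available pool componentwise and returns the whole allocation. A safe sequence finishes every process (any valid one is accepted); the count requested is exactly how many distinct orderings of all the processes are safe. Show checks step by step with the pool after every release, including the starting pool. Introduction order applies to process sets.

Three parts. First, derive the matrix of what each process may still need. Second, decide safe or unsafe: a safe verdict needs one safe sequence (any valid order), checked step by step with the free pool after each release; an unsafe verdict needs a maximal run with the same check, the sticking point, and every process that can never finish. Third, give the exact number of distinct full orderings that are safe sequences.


(1) Outstanding need per process (order R0, R3, R1):
  task-3: (4, 6, 1)
  task-4: (6, 8, 4)
  task-0: (0, 3, 0)
  task-6: (1, 2, 0)
  task-2: (1, 1, 0)
  task-5: (1, 0, 4)
(2) The state is UNSAFE.
Key observation: task-6, task-0, task-2, task-3 can finish, but then (6, 9, 3) is all there is, and the blocked group's R1 demands exceed it.
A maximal execution: task-6, task-0, task-2, task-3 — then nothing else fits. Walking it through:
  pool = (2, 3, 0)
  task-6 needs (1, 2, 0) <= (2, 3, 0) -> finishes; pool += (0, 2, 1) = (2, 5, 1)
  task-0 needs (0, 3, 0) <= (2, 5, 1) -> finishes; pool += (0, 1, 0) = (2, 6, 1)
  task-2 needs (1, 1, 0) <= (2, 6, 1) -> finishes; pool += (3, 3, 0) = (5, 9, 1)
  task-3 needs (4, 6, 1) <= (5, 9, 1) -> finishes; pool += (1, 0, 2) = (6, 9, 3)
  task-4 cannot run: need (6, 8, 4) vs free (6, 9, 3) (insufficient R1)
  task-5 cannot run: need (1, 0, 4) vs free (6, 9, 3) (insufficient R1)
Processes that can never finish: task-4 and task-5.
(3) Exactly 0 of the possible complete orderings are safe sequences.


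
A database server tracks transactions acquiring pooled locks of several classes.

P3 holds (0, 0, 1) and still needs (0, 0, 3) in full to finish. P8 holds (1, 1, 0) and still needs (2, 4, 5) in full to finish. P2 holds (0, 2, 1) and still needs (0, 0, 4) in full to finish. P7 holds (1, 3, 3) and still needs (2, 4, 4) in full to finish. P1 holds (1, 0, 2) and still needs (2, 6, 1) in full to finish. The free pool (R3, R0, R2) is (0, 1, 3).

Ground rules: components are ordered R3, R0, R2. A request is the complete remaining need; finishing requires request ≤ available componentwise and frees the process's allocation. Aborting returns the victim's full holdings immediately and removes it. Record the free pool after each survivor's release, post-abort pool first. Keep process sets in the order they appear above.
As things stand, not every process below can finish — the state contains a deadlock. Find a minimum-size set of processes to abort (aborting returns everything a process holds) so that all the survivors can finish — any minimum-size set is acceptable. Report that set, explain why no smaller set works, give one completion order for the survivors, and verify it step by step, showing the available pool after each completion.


Minimum abort set: P8 and P7.
Key observation: before aborting P8 and P7, P1 was permanently blocked — no order could ever run it; afterwards it completes at step 3.
Minimality, checking each single-abort alternative: P3 alone leaves P8 blocked (short on R3 and R0); P8 alone leaves P7 blocked (short on R3); P2 alone leaves P8 blocked (short on R3 and R0); P7 alone leaves P8 blocked (short on R3); P1 alone leaves P8 blocked (short on R3 and R0).
Survivors finish in the order: P2, P3, P1. Check, step by step (pool after the aborts first):
  pool = (2, 5, 6)
  run P2 (needs (0, 0, 4), free (2, 5, 6)); after release of (0, 2, 1) the pool is (2, 7, 7)
  run P3 (needs (0, 0, 3), free (2, 7, 7)); after release of (0, 0, 1) the pool is (2, 7, 8)
  run P1 (needs (2, 6, 1), free (2, 7, 8)); after release of (1, 0, 2) the pool is (3, 7, 10)


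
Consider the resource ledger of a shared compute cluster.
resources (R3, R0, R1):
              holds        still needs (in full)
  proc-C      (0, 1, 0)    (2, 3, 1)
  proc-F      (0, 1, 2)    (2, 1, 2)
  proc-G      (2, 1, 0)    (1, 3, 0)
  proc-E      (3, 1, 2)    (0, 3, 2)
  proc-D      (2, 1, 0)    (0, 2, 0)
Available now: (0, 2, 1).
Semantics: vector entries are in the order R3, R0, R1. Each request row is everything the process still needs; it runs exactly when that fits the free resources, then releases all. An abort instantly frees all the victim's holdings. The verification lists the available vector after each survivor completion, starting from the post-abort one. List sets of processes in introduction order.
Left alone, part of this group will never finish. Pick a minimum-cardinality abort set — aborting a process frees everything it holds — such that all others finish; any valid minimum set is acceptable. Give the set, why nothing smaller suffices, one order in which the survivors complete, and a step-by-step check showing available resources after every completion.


Abort proc-F.
Key observation: aborting proc-F returns (0, 1, 2), and proc-E — hopeless before — runs at step 3 with the returned capacity in the pool.
Why nothing smaller works: aborting no one leaves the state deadlocked as given.
Survivors finish in the order: proc-D, proc-C, proc-E, proc-G. Verifying each step (pool after the aborts first):
  pool = (0, 3, 3)
  run proc-D (needs (0, 2, 0), free (0, 3, 3)); after release of (2, 1, 0) the pool is (2, 4, 3)
  run proc-C (needs (2, 3, 1), free (2, 4, 3)); after release of (0, 1, 0) the pool is (2, 5, 3)
  run proc-E (needs (0, 3, 2), free (2, 5, 3)); after release of (3, 1, 2) the pool is (5, 6, 5)
  run proc-G (needs (1, 3, 0), free (5, 6, 5)); after release of (2, 1, 0) the pool is (7, 7, 5)


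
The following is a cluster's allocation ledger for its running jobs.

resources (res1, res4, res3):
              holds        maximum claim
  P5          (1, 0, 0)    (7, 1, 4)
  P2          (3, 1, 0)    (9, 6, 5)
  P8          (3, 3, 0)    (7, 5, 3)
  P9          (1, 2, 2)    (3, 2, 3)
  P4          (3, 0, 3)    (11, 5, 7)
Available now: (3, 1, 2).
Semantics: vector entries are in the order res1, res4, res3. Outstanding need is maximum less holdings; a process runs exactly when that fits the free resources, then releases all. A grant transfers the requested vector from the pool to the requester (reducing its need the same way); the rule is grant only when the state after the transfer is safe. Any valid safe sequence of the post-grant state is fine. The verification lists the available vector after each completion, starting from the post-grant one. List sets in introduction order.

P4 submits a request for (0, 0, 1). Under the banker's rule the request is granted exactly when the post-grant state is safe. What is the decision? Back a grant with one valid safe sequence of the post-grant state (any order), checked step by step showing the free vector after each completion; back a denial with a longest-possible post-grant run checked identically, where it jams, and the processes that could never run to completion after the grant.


DENY. Granting would leave the state unsafe.
Key observation: after P9, P8 the pool peaks at (7, 6, 3), and each blocked process is short somewhere: P5 on res3; P2 on res3; P4 on res1.
After a pretend grant, a maximal execution: P9, P8 — then nothing else fits. Check, step by step:
  pool = (3, 1, 1)
  run P9 (needs (2, 0, 1), free (3, 1, 1)); after release of (1, 2, 2) the pool is (4, 3, 3)
  run P8 (needs (4, 2, 3), free (4, 3, 3)); after release of (3, 3, 0) the pool is (7, 6, 3)
  P5 cannot run: need (6, 1, 4) vs free (7, 6, 3) (insufficient res3)
  P2 cannot run: need (6, 5, 5) vs free (7, 6, 3) (insufficient res3)
  P4 cannot run: need (8, 5, 3) vs free (7, 6, 3) (insufficient res1)
Post-grant, the permanently blocked set is P5, P2 and P4.


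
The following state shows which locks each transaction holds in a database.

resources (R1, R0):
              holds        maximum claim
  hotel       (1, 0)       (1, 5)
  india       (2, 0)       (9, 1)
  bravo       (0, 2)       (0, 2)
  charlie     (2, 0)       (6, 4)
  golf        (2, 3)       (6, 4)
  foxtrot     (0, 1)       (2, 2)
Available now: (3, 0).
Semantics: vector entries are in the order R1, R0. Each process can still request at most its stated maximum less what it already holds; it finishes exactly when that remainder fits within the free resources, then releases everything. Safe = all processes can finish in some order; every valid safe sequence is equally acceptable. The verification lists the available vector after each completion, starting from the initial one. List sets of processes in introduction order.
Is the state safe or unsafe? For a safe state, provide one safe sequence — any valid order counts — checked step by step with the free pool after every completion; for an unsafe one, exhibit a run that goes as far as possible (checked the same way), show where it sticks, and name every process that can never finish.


The state is UNSAFE.
Key observation: after bravo, foxtrot the pool peaks at (3, 3), and each blocked process is short somewhere: hotel on R0; india on R1; charlie on R1, R0; golf on R1.
Going as far as possible: bravo, foxtrot; after that, nothing fits. Check, step by step:
  pool = (3, 0)
  run bravo (needs (0, 0), free (3, 0)); after release of (0, 2) the pool is (3, 2)
  run foxtrot (needs (2, 1), free (3, 2)); after release of (0, 1) the pool is (3, 3)
  blocked: hotel wants (0, 5), pool (3, 3) — not enough R0
  blocked: india wants (7, 1), pool (3, 3) — not enough R1
  blocked: charlie wants (4, 4), pool (3, 3) — not enough R1 and R0
  blocked: golf wants (4, 1), pool (3, 3) — not enough R1
Never able to finish: hotel, india, charlie and golf.


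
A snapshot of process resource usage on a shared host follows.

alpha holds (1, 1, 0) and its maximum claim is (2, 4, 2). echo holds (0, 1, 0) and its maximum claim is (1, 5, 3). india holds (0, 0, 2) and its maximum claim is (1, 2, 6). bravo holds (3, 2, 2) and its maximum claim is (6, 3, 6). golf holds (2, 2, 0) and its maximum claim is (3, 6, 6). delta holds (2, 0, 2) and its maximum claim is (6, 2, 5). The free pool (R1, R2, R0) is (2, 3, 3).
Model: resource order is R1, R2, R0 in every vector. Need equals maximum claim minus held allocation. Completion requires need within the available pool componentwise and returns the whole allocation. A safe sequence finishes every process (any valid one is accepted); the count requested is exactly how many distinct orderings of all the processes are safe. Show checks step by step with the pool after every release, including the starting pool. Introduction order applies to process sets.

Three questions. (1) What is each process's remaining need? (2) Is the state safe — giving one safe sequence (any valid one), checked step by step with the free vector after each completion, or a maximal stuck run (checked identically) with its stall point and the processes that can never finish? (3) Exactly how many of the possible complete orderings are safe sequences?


(1) Remaining need (order R1, R2, R0):
  alpha: (1, 3, 2)
  echo: (1, 4, 3)
  india: (1, 2, 4)
  bravo: (3, 1, 4)
  golf: (1, 4, 6)
  delta: (4, 2, 3)
(2) UNSAFE.
Key observation: after alpha, echo the pool peaks at (3, 5, 3), and each blocked process is short somewhere: india on R0; bravo on R0; golf on R0; delta on R1.
Going as far as possible: alpha, echo; after that, nothing fits. Walking it through:
  pool = (2, 3, 3)
  alpha: need (1, 3, 2) fits (2, 3, 3); releases (1, 1, 0), pool now (3, 4, 3)
  echo: need (1, 4, 3) fits (3, 4, 3); releases (0, 1, 0), pool now (3, 5, 3)
  india cannot run: need (1, 2, 4) vs free (3, 5, 3) (insufficient R0)
  bravo cannot run: need (3, 1, 4) vs free (3, 5, 3) (insufficient R0)
  golf cannot run: need (1, 4, 6) vs free (3, 5, 3) (insufficient R0)
  delta cannot run: need (4, 2, 3) vs free (3, 5, 3) (insufficient R1)
Never able to finish: india, bravo, golf and delta.
(3) The exact count: 0 of the possible complete orderings are safe sequences.


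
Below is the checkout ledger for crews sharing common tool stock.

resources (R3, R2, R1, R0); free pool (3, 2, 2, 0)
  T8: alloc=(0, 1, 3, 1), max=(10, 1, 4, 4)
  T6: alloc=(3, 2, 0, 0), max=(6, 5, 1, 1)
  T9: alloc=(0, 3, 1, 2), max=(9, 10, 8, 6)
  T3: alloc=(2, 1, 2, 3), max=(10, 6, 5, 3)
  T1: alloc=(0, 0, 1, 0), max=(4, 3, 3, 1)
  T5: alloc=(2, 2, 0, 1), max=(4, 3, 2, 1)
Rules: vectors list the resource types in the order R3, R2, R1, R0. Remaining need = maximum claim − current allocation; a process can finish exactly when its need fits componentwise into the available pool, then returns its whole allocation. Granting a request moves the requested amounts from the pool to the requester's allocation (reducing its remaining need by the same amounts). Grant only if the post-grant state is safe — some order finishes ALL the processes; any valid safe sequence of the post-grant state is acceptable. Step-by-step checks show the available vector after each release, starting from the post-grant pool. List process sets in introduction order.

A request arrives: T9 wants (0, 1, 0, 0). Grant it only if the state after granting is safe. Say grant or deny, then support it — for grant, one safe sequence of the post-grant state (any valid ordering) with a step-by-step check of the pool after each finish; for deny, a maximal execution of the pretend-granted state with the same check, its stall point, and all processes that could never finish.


GRANT: granting preserves safety; a valid post-grant sequence is T5, T1, T6, T3, T8, T9.
Key observation: the grant leaves (3, 1, 2, 0) free — enough for T5, whose release restarts the cascade.
Check on the post-grant state, step by step:
  pool = (3, 1, 2, 0)
  T5: need (2, 1, 2, 0) fits (3, 1, 2, 0); releases (2, 2, 0, 1), pool now (5, 3, 2, 1)
  T1: need (4, 3, 2, 1) fits (5, 3, 2, 1); releases (0, 0, 1, 0), pool now (5, 3, 3, 1)
  T6: need (3, 3, 1, 1) fits (5, 3, 3, 1); releases (3, 2, 0, 0), pool now (8, 5, 3, 1)
  T3: need (8, 5, 3, 0) fits (8, 5, 3, 1); releases (2, 1, 2, 3), pool now (10, 6, 5, 4)
  T8: need (10, 0, 1, 3) fits (10, 6, 5, 4); releases (0, 1, 3, 1), pool now (10, 7, 8, 5)
  T9: need (9, 6, 7, 4) fits (10, 7, 8, 5); releases (0, 4, 1, 2), pool now (10, 11, 9, 7)


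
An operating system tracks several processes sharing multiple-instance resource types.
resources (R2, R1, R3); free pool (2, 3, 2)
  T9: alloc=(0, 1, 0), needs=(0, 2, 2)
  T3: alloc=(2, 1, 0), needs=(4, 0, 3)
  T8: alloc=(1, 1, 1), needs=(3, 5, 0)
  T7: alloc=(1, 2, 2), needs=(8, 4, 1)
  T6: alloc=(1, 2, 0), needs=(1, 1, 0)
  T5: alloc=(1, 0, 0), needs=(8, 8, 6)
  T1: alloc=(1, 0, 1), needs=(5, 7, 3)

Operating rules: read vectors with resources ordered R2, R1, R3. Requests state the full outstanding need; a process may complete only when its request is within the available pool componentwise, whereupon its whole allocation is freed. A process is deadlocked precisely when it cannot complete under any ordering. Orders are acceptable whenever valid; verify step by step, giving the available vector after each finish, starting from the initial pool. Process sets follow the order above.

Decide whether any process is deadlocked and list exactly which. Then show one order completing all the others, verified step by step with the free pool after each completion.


Deadlocked set: T7 and T5.
Key observation: the pool after T6, T8, T3, T1, T9 is (7, 8, 4); every surviving request exceeds it in R2, so progress ends there.
The rest can finish in the order T6, T8, T3, T1, T9. Walking it through:
  pool = (2, 3, 2)
  run T6 (needs (1, 1, 0), free (2, 3, 2)); after release of (1, 2, 0) the pool is (3, 5, 2)
  run T8 (needs (3, 5, 0), free (3, 5, 2)); after release of (1, 1, 1) the pool is (4, 6, 3)
  run T3 (needs (4, 0, 3), free (4, 6, 3)); after release of (2, 1, 0) the pool is (6, 7, 3)
  run T1 (needs (5, 7, 3), free (6, 7, 3)); after release of (1, 0, 1) the pool is (7, 7, 4)
  run T9 (needs (0, 2, 2), free (7, 7, 4)); after release of (0, 1, 0) the pool is (7, 8, 4)
The stuck group stays short no matter what:
  blocked: T7 wants (8, 4, 1), pool (7, 8, 4) — not enough R2
  blocked: T5 wants (8, 8, 6), pool (7, 8, 4) — not enough R2 and R3


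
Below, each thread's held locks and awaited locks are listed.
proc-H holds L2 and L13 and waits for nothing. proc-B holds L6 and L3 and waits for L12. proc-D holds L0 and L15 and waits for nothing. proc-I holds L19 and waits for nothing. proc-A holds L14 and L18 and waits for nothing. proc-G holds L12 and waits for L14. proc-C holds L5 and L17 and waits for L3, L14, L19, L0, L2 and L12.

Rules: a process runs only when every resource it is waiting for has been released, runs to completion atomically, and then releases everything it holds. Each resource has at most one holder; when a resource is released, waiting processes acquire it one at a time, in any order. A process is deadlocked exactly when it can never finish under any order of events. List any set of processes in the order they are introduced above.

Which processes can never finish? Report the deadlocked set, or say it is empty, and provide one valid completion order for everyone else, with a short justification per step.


Nothing here is deadlocked.
Key observation: the wait relation is loop-free; peeling off processes with no waits unwinds the whole state.
The rest can finish in the order proc-A, proc-D, proc-G, proc-H, proc-I, proc-B, proc-C.
Step-by-step check:
  proc-A: no waits; runs immediately, freeing L14 and L18
  proc-D: no waits; runs immediately, freeing L0 and L15
  run proc-G (all its waits — L14 — are resolved); releases L12
  proc-H: no waits; runs immediately, freeing L2 and L13
  proc-I: no waits; runs immediately, freeing L19
  run proc-B (all its waits — L12 — are resolved); releases L6 and L3
  run proc-C (all its waits — L3, L14, L19, L0, L2 and L12 — are resolved); releases L5 and L17


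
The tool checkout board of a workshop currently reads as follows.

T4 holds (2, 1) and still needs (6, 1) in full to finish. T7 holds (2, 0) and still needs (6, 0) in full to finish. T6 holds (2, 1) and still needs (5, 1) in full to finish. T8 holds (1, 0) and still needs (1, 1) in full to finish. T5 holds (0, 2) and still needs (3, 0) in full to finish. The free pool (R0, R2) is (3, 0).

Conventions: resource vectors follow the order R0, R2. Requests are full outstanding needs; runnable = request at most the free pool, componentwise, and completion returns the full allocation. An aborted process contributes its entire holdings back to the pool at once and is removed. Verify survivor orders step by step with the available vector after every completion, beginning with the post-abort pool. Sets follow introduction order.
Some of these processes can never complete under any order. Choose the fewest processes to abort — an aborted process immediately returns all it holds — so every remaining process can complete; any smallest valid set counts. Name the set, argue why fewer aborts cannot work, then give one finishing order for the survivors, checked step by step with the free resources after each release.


Abort T7.
Key observation: the deadlocked T4 becomes finishable only because T7 released (2, 0); it completes at step 3 below.
No smaller set exists: with zero aborts the deadlock remains.
One survivor order: T5, T8, T4, T6. Walking it through (post-abort pool first):
  pool = (5, 0)
  run T5 (needs (3, 0), free (5, 0)); after release of (0, 2) the pool is (5, 2)
  run T8 (needs (1, 1), free (5, 2)); after release of (1, 0) the pool is (6, 2)
  run T4 (needs (6, 1), free (6, 2)); after release of (2, 1) the pool is (8, 3)
  run T6 (needs (5, 1), free (8, 3)); after release of (2, 1) the pool is (10, 4)


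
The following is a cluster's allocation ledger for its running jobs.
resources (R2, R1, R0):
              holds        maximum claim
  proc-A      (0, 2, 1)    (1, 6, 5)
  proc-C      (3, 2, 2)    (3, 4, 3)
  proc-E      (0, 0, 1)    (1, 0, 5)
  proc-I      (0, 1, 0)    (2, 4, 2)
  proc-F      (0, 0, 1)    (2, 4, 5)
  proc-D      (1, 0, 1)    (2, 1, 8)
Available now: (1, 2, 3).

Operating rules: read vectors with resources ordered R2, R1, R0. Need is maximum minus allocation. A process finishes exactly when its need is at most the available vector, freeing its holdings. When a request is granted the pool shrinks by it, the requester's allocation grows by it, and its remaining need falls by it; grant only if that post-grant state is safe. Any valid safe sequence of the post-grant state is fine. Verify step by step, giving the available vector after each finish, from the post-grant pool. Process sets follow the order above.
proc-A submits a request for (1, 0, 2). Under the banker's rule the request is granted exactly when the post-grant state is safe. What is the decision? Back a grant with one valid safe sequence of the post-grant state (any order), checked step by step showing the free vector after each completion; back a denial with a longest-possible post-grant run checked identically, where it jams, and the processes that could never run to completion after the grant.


GRANT — the state after the grant stays safe, e.g. via proc-C, proc-A, proc-E, proc-I, proc-F, proc-D.
Key observation: the transfer keeps a workable pool ((0, 2, 1)); proc-C starts the safe sequence.
Check on the post-grant state, step by step:
  pool = (0, 2, 1)
  proc-C needs (0, 2, 1) <= (0, 2, 1) -> finishes; pool += (3, 2, 2) = (3, 4, 3)
  proc-A needs (0, 4, 2) <= (3, 4, 3) -> finishes; pool += (1, 2, 3) = (4, 6, 6)
  proc-E needs (1, 0, 4) <= (4, 6, 6) -> finishes; pool += (0, 0, 1) = (4, 6, 7)
  proc-I needs (2, 3, 2) <= (4, 6, 7) -> finishes; pool += (0, 1, 0) = (4, 7, 7)
  proc-F needs (2, 4, 4) <= (4, 7, 7) -> finishes; pool += (0, 0, 1) = (4, 7, 8)
  proc-D needs (1, 1, 7) <= (4, 7, 8) -> finishes; pool += (1, 0, 1) = (5, 7, 9)


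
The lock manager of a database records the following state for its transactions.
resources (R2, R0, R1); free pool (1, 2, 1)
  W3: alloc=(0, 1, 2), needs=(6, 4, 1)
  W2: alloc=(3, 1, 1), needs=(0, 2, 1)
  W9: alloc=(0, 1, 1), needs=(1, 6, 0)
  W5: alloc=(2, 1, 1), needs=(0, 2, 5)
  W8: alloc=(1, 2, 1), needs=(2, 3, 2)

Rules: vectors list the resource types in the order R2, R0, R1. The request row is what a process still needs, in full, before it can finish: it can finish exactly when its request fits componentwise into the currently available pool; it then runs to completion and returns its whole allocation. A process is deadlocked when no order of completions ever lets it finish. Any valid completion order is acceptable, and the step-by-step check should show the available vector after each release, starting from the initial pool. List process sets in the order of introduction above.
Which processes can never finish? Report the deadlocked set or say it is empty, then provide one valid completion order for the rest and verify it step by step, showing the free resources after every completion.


Deadlocked: W3, W9 and W5.
Key observation: after W2, W8 the pool peaks at (5, 5, 3), and each blocked process is short somewhere: W3 on R2; W9 on R0; W5 on R1.
A valid finishing order for the others: W2, W8. Walking it through:
  pool = (1, 2, 1)
  run W2 (needs (0, 2, 1), free (1, 2, 1)); after release of (3, 1, 1) the pool is (4, 3, 2)
  run W8 (needs (2, 3, 2), free (4, 3, 2)); after release of (1, 2, 1) the pool is (5, 5, 3)
The stuck group stays short no matter what:
  W3 still needs (6, 4, 1) but only (5, 5, 3) is free — short on R2
  W9 still needs (1, 6, 0) but only (5, 5, 3) is free — short on R0
  W5 still needs (0, 2, 5) but only (5, 5, 3) is free — short on R1


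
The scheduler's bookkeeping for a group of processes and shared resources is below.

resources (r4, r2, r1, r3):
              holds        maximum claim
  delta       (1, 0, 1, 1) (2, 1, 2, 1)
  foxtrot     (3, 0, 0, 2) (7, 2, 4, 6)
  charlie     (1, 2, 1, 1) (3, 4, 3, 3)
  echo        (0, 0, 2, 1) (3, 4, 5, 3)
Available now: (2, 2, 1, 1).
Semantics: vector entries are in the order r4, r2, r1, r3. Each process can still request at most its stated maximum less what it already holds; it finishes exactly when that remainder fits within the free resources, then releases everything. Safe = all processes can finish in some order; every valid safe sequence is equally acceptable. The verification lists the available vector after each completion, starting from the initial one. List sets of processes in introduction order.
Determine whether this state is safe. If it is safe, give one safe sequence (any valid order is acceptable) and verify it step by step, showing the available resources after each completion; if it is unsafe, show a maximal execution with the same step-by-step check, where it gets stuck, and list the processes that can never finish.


The state is SAFE; one workable sequence: delta, charlie, echo, foxtrot.
Key observation: delta is the earliest step where a requested resource binds exactly: need (1, 1, 1, 0), pool (2, 2, 1, 1) at its turn.
Step-by-step check:
  pool = (2, 2, 1, 1)
  delta: need (1, 1, 1, 0) fits (2, 2, 1, 1); releases (1, 0, 1, 1), pool now (3, 2, 2, 2)
  charlie: need (2, 2, 2, 2) fits (3, 2, 2, 2); releases (1, 2, 1, 1), pool now (4, 4, 3, 3)
  echo: need (3, 4, 3, 2) fits (4, 4, 3, 3); releases (0, 0, 2, 1), pool now (4, 4, 5, 4)
  foxtrot: need (4, 2, 4, 4) fits (4, 4, 5, 4); releases (3, 0, 0, 2), pool now (7, 4, 5, 6)


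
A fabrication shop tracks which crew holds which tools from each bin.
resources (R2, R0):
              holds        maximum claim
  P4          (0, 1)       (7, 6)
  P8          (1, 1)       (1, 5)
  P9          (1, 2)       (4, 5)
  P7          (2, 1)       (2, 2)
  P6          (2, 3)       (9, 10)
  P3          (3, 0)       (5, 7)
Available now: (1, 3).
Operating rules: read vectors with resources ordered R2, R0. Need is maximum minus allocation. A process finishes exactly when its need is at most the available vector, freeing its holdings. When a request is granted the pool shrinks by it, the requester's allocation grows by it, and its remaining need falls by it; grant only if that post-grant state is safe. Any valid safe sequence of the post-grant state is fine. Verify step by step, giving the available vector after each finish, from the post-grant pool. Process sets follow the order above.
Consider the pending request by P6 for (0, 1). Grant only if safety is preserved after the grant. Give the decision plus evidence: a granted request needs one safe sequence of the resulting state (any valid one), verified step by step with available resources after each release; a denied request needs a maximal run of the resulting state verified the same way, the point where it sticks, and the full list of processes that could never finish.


DENY: after the grant no complete ordering would exist.
Key observation: after P7, P9, P8 the pool peaks at (5, 6), and each blocked process is short somewhere: P4 on R2; P6 on R2; P3 on R0.
Pretend the grant happened; the run P7, P9, P8 goes as far as possible. Verifying each step:
  pool = (1, 2)
  P7 needs (0, 1) <= (1, 2) -> finishes; pool += (2, 1) = (3, 3)
  P9 needs (3, 3) <= (3, 3) -> finishes; pool += (1, 2) = (4, 5)
  P8 needs (0, 4) <= (4, 5) -> finishes; pool += (1, 1) = (5, 6)
  blocked: P4 wants (7, 5), pool (5, 6) — not enough R2
  blocked: P6 wants (7, 6), pool (5, 6) — not enough R2
  blocked: P3 wants (2, 7), pool (5, 6) — not enough R0
Processes that could never finish after the grant: P4, P6 and P3.


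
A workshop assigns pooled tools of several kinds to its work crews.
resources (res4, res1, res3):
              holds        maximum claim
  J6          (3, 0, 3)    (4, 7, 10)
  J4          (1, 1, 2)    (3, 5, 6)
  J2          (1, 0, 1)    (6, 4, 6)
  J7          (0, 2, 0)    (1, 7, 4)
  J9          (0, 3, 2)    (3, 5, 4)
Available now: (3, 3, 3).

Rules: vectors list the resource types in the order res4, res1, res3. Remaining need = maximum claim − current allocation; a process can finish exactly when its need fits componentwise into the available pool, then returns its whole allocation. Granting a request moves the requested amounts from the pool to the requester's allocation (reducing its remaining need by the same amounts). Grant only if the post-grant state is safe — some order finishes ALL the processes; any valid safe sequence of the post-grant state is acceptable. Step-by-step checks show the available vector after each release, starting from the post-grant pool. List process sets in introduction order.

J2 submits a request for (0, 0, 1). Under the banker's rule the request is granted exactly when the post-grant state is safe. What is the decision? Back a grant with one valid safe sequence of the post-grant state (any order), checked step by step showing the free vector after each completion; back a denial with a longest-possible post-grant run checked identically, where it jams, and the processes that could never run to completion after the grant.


DENY — the pretend-granted state is unsafe.
Key observation: after J9, J4, J7 the pool peaks at (4, 9, 6), and each blocked process is short somewhere: J6 on res3; J2 on res4.
Pretend the grant happened; the run J9, J4, J7 goes as far as possible. Verifying each step:
  pool = (3, 3, 2)
  run J9 (needs (3, 2, 2), free (3, 3, 2)); after release of (0, 3, 2) the pool is (3, 6, 4)
  run J4 (needs (2, 4, 4), free (3, 6, 4)); after release of (1, 1, 2) the pool is (4, 7, 6)
  run J7 (needs (1, 5, 4), free (4, 7, 6)); after release of (0, 2, 0) the pool is (4, 9, 6)
  blocked: J6 wants (1, 7, 7), pool (4, 9, 6) — not enough res3
  blocked: J2 wants (5, 4, 4), pool (4, 9, 6) — not enough res4
Processes that could never finish after the grant: J6 and J2.


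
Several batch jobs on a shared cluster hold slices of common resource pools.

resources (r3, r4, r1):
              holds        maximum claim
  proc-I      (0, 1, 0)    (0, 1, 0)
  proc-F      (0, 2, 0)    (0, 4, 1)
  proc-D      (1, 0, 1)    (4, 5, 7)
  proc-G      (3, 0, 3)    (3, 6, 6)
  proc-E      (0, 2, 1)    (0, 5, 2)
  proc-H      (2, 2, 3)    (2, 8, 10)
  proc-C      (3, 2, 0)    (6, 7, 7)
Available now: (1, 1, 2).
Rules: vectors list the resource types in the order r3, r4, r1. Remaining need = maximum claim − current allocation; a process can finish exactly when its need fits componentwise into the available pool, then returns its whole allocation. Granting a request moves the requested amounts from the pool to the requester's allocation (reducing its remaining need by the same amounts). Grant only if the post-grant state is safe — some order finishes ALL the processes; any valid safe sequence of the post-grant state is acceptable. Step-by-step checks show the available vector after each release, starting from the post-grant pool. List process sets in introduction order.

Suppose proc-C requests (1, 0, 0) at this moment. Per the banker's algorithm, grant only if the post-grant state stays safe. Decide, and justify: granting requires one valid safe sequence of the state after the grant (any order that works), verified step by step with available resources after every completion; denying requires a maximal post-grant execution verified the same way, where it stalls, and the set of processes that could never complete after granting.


GRANT: granting preserves safety; a valid post-grant sequence is proc-I, proc-F, proc-E, proc-G, proc-D, proc-C, proc-H.
Key observation: granting shrinks the pool to (0, 1, 2), yet proc-I still fits and the chain goes through.
Step-by-step check of the post-grant state:
  pool = (0, 1, 2)
  proc-I needs (0, 0, 0) <= (0, 1, 2) -> finishes; pool += (0, 1, 0) = (0, 2, 2)
  proc-F needs (0, 2, 1) <= (0, 2, 2) -> finishes; pool += (0, 2, 0) = (0, 4, 2)
  proc-E needs (0, 3, 1) <= (0, 4, 2) -> finishes; pool += (0, 2, 1) = (0, 6, 3)
  proc-G needs (0, 6, 3) <= (0, 6, 3) -> finishes; pool += (3, 0, 3) = (3, 6, 6)
  proc-D needs (3, 5, 6) <= (3, 6, 6) -> finishes; pool += (1, 0, 1) = (4, 6, 7)
  proc-C needs (2, 5, 7) <= (4, 6, 7) -> finishes; pool += (4, 2, 0) = (8, 8, 7)
  proc-H needs (0, 6, 7) <= (8, 8, 7) -> finishes; pool += (2, 2, 3) = (10, 10, 10)
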